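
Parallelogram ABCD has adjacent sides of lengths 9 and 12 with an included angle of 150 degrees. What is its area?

Area = 9 * 12 * sin(150°) = 108 * 1/2 = 54

54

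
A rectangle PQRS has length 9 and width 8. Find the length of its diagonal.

A rectangle's diagonal splits it into two right triangles, with the diagonal as the hypotenuse.
By the Pythagorean theorem, d^2 = 9^2 + 8^2 = 145.
Therefore d = sqrt(145).

sqrt(145)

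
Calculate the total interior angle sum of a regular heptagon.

The sum of interior angles of an n-sided polygon is (n - 2) * 180.
For n = 7: (7 - 2) * 180 = 5 * 180 = 900 degrees.

900 degrees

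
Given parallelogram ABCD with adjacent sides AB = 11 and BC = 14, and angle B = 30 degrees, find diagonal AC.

Law of cosines: d^2 = 11^2 + 14^2 - 2(11)(14)cos(30°) = 317 - 154*sqrt(3), so d = sqrt(317 - 154*sqrt(3)).

sqrt(317 - 154*sqrt(3))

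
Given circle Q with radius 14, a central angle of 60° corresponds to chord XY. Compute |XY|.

Drop a perpendicular from the center to the chord, bisecting both the chord and the central angle.
Each half-chord = r sin(θ/2) = 14 sin(30°).
The full chord = 2 × 14 × sin(30°) = 14.

14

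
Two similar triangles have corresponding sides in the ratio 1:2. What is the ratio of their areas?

The ratio of areas of similar triangles equals the square of the side ratio.
Side ratio = 1:2
Area ratio = (1/2)^2 = 1/4 = 1:4

1:4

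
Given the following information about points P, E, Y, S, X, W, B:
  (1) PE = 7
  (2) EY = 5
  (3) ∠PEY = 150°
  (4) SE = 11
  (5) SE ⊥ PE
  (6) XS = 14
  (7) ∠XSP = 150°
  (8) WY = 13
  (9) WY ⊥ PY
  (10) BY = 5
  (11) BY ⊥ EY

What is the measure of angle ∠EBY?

Step 1: By the law of cosines on triangle BYE: BE² = 5² + 5² − 2·5·5·cos(90°) = 50, so BE = 5·√2.
Step 2: By the inverse law of cosines on triangle EBY: cos(∠EBY) = ((5·√2)² + 5² − 5²) / (2·5·√2·5) = 50/70.71 = 0.7071, so ∠EBY = 45°.

Therefore, the measure of angle ∠EBY = 45°.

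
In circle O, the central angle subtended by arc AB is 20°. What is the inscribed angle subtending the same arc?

By the inscribed angle theorem, the inscribed angle is half the central angle.
Inscribed angle = 20° / 2 = 10°

10°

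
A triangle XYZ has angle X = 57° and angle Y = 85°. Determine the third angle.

By the triangle angle sum property, the three interior angles of any triangle add up to 180°.
We know angle X = 57° and angle Y = 85°, so their sum is 142°.
Therefore angle Z = 180° - 142° = 38°.

38 degrees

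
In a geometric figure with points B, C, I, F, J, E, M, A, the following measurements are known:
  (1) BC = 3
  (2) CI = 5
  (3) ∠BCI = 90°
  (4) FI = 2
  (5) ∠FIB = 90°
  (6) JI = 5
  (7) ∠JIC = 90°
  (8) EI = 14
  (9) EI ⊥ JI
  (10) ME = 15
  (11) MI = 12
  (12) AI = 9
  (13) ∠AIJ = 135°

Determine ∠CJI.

Step 1: By the law of cosines on triangle JIC: JC² = 5² + 5² − 2·5·5·cos(90°) = 50, so JC = 5·√2.
Step 2: By the inverse law of cosines on triangle CJI: cos(∠CJI) = ((5·√2)² + 5² − 5²) / (2·5·√2·5) = 50/70.71 = 0.7071, so ∠CJI = 45°.

Therefore, the measure of angle ∠CJI = 45°.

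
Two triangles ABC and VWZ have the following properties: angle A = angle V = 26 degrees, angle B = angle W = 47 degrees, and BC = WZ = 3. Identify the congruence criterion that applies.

Consider the given information: angle A = angle V = 26 degrees, angle B = angle W = 47 degrees, and BC = WZ = 3
This is not SAS or ASA: SAS requires two sides and the included angle between them. ASA requires two angles and the side between them.
The correct criterion is AAS. Two pairs of corresponding angles and a non-included side are equal (Angle-Angle-Side).

AAS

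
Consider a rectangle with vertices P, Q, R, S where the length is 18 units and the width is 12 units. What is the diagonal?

Using the Pythagorean theorem:
d² = 18² + 12² = 324 + 144 = 468
d = sqrt(468) = 6*sqrt(13)

6*sqrt(13)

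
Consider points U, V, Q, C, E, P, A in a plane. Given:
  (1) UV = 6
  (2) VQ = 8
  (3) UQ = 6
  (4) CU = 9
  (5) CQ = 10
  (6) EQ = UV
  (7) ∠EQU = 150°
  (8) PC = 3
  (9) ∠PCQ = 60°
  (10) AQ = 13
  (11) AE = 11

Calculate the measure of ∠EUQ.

From the given relations: EQ = UV = 6.
Step 1: By the law of cosines on triangle UQE: UE² = 6² + 6² − 2·6·6·cos(150°) = 134.35, so UE ≈ 11.59.
Step 2: By the inverse law of cosines on triangle EUQ: cos(∠EUQ) = (11.59² + 6² − 6²) / (2·11.59·6) = 134.35/139.09 = 0.9659, so ∠EUQ = 15°.

Therefore, the measure of angle ∠EUQ = 15°.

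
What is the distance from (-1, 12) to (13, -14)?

d = sqrt((13 - -1)^2 + (-14 - 12)^2)
d = sqrt(14^2 + -26^2)
d = sqrt(196 + 676)
d = sqrt(872) = 2*sqrt(218)

2*sqrt(218)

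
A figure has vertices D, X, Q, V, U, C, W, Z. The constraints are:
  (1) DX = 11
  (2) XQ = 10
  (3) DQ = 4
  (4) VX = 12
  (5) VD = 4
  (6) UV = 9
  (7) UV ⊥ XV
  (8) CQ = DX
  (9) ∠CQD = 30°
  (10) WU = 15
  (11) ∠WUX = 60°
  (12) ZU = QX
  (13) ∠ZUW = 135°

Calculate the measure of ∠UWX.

Step 1: By the law of cosines on triangle UVX: UX² = 9² + 12² − 2·9·12·cos(90°) = 225, so UX = 15.
Step 2: By the law of cosines on triangle WUX: WX² = 15² + 15² − 2·15·15·cos(60°) = 225, so WX = 15.
Step 3: By the inverse law of cosines on triangle UWX: cos(∠UWX) = (15² + 15² − 15²) / (2·15·15) = 225/450 = 0.5, so ∠UWX = 60°.

Therefore, the measure of angle ∠UWX = 60°.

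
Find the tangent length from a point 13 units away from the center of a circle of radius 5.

tangent = √(d² - r²) = √(13² - 5²) = √(169 - 25) = √144 = 12

12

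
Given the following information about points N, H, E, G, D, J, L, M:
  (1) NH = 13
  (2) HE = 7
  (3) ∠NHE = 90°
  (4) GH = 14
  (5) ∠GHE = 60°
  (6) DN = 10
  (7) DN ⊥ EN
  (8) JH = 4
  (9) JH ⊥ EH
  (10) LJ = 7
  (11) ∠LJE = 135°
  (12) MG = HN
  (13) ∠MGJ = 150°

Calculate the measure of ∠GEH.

Step 1: By the law of cosines on triangle EHG: EG² = 7² + 14² − 2·7·14·cos(60°) = 147, so EG = 7·√3.
Step 2: By the inverse law of cosines on triangle GEH: cos(∠GEH) = ((7·√3)² + 7² − 14²) / (2·7·√3·7) = 0/169.74 = 0, so ∠GEH = 90°.

Therefore, the measure of angle ∠GEH = 90°.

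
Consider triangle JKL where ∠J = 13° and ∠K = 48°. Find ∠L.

By the triangle angle sum property, the three interior angles of any triangle add up to 180°.
We know angle J = 13° and angle K = 48°, so their sum is 61°.
Therefore angle L = 180° - 61° = 119°.

119 degrees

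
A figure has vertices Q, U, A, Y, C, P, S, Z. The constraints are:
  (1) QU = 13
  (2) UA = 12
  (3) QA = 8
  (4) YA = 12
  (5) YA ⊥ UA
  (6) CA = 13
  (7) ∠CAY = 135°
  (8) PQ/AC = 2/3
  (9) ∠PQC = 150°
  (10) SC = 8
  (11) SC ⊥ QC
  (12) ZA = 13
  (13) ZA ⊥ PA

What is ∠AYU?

Step 1: By the law of cosines on triangle YAU: YU² = 12² + 12² − 2·12·12·cos(90°) = 288, so YU = 12·√2.
Step 2: By the inverse law of cosines on triangle AYU: cos(∠AYU) = (12² + (12·√2)² − 12²) / (2·12·12·√2) = 288/407.29 = 0.7071, so ∠AYU = 45°.

Therefore, the measure of angle ∠AYU = 45°.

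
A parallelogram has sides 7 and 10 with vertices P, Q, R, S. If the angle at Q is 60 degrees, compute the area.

Area = 7 * 10 * sin(60°) = 70 * sqrt(3)/2 = 35*sqrt(3)

35*sqrt(3)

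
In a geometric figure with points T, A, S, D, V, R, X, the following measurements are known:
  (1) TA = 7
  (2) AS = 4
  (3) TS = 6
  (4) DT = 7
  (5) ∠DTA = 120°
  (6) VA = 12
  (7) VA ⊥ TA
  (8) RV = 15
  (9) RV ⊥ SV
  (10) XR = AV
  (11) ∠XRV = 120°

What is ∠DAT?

Step 1: By the law of cosines on triangle ATD: AD² = 7² + 7² − 2·7·7·cos(120°) = 147, so AD = 7·√3.
Step 2: By the inverse law of cosines on triangle DAT: cos(∠DAT) = ((7·√3)² + 7² − 7²) / (2·7·√3·7) = 147/169.74 = 0.866, so ∠DAT = 30°.

Therefore, the measure of angle ∠DAT = 30°.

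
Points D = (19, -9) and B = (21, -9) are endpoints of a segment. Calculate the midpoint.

The midpoint is the average of the coordinates:
x: (19 + 21)/2 = 20
y: (-9 + -9)/2 = -9
Midpoint = (20, -9)

(20, -9)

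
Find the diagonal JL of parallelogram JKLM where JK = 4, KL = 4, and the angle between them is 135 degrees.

Law of cosines: d^2 = 4^2 + 4^2 - 2(4)(4)cos(135°) = 16*sqrt(2) + 32, so d = 4*sqrt(sqrt(2) + 2).

4*sqrt(sqrt(2) + 2)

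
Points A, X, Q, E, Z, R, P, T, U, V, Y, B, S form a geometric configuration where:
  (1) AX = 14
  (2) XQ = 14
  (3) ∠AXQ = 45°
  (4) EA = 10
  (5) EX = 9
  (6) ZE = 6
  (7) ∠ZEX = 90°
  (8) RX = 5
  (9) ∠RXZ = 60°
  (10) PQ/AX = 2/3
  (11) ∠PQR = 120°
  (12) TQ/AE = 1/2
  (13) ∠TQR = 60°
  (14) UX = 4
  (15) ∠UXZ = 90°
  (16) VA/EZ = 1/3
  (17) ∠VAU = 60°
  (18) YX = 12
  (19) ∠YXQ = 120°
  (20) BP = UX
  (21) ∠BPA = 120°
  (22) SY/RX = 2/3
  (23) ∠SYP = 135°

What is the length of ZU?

Step 1: By the law of cosines on triangle ZEX: ZX² = 6² + 9² − 2·6·9·cos(90°) = 117, so ZX = 3·√13.
Step 2: By the law of cosines on triangle ZXU: ZU² = (3·√13)² + 4² − 2·3·√13·4·cos(90°) = 133, so ZU = √133.

Therefore, the length of ZU = √133.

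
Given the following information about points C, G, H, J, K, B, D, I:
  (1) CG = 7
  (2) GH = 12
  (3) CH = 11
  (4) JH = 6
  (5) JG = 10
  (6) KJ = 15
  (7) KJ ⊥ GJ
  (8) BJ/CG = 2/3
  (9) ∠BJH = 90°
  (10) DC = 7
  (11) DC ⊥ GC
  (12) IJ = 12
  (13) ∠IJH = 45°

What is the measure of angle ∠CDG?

Step 1: By the law of cosines on triangle DCG: DG² = 7² + 7² − 2·7·7·cos(90°) = 98, so DG = 7·√2.
Step 2: By the inverse law of cosines on triangle CDG: cos(∠CDG) = (7² + (7·√2)² − 7²) / (2·7·7·√2) = 98/138.59 = 0.7071, so ∠CDG = 45°.

Therefore, the measure of angle ∠CDG = 45°.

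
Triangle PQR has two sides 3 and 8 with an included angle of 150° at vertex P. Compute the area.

Area = (1/2) * PQ * PR * sin(P)
Area = (1/2) * 3 * 8 * sin(150°)
Area = (1/2) * 3 * 8 * 1/2
Area = 6

6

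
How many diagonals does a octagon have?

Total line segments between 8 vertices = C(8,2) = 28.
Subtract the 8 sides: 28 - 8 = 20 diagonals.

20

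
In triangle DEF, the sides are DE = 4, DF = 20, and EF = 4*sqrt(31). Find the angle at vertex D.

When all three sides of a triangle are known, the law of cosines can be rearranged to find any angle.
cos(C) = (a² + b² - c²) / (2ab) gives cos(D) = -1/2.
Taking the inverse cosine: D = 120°.

120°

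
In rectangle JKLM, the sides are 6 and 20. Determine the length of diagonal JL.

A rectangle's diagonal splits it into two right triangles, with the diagonal as the hypotenuse.
By the Pythagorean theorem, d^2 = 6^2 + 20^2 = 436.
Therefore d = sqrt(436) = 2*sqrt(109).

2*sqrt(109)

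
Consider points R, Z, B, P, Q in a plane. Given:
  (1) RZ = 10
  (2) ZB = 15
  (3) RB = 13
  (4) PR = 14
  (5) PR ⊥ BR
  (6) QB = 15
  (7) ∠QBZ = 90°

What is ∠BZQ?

Step 1: By the law of cosines on triangle ZBQ: ZQ² = 15² + 15² − 2·15·15·cos(90°) = 450, so ZQ = 15·√2.
Step 2: By the inverse law of cosines on triangle BZQ: cos(∠BZQ) = (15² + (15·√2)² − 15²) / (2·15·15·√2) = 450/636.4 = 0.7071, so ∠BZQ = 45°.

Therefore, the measure of angle ∠BZQ = 45°.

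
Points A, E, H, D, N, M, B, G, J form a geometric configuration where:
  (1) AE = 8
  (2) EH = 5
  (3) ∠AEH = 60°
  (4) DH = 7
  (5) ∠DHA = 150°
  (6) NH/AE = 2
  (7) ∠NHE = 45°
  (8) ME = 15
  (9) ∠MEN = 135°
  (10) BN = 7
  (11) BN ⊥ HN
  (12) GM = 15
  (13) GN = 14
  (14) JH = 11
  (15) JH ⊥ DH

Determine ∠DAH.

Step 1: By the law of cosines on triangle HEA: HA² = 5² + 8² − 2·5·8·cos(60°) = 49, so HA = 7.
Step 2: By the law of cosines on triangle AHD: AD² = 7² + 7² − 2·7·7·cos(150°) = 182.87, so AD ≈ 13.52.
Step 3: By the inverse law of cosines on triangle DAH: cos(∠DAH) = (13.52² + 7² − 7²) / (2·13.52·7) = 182.87/189.32 = 0.9659, so ∠DAH = 15°.

Therefore, the measure of angle ∠DAH = 15°.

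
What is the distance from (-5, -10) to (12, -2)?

The horizontal distance is |12 - -5| = 17 and the vertical distance is |-2 - -10| = 8.
By the Pythagorean theorem, d = sqrt(17^2 + 8^2) = sqrt(353).

sqrt(353)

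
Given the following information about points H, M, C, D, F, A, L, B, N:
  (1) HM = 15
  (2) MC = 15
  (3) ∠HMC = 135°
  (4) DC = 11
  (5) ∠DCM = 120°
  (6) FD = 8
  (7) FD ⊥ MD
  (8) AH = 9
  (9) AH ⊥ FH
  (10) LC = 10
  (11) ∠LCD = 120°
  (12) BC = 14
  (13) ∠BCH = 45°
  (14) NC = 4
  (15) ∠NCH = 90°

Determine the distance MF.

Step 1: By the law of cosines on triangle DCM: DM² = 11² + 15² − 2·11·15·cos(120°) = 511, so DM ≈ 22.61.
Step 2: By the law of cosines on triangle MDF: MF² = 22.61² + 8² − 2·22.61·8·cos(90°) = 575, so MF = 5·√23.

Therefore, the length of MF = 5·√23.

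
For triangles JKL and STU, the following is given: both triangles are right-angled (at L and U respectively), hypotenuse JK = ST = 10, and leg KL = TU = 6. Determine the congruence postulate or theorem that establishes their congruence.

Consider the given information: both triangles are right-angled (at L and U respectively), hypotenuse JK = ST = 10, and leg KL = TU = 6
This is not SAS or ASA: SAS requires two sides and the included angle between them. ASA requires two angles and the side between them.
The correct criterion is HL. The hypotenuse and one leg of two right triangles are equal (Hypotenuse-Leg).

HL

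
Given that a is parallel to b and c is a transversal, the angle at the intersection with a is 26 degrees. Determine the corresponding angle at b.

When a transversal crosses parallel lines, angles in the same position at each intersection are called corresponding angles.
These are always equal, so the answer is 26 degrees.

26 degrees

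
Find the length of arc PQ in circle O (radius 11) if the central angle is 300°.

Arc length = 2π(11)(5/6) = 55*pi/3

55*pi/3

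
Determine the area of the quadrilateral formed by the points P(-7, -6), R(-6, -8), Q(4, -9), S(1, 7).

Shoelace: sum of cross terms = 186, Area = (1/2)|186| = 93

93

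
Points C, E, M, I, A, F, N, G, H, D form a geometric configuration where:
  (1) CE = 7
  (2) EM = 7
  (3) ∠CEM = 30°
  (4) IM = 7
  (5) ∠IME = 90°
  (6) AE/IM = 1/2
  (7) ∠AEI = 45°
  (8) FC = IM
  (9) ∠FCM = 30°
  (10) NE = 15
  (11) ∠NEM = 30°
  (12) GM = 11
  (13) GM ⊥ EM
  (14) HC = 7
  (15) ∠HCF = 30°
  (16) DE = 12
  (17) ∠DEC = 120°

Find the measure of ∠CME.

Step 1: By the law of cosines on triangle MEC: MC² = 7² + 7² − 2·7·7·cos(30°) = 13.13, so MC ≈ 3.62.
Step 2: By the inverse law of cosines on triangle CME: cos(∠CME) = (3.62² + 7² − 7²) / (2·3.62·7) = 13.13/50.73 = 0.2588, so ∠CME = 75°.

Therefore, the measure of angle ∠CME = 75°.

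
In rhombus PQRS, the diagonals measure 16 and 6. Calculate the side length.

Half-diagonals are 8 and 3. side = sqrt(8^2 + 3^2) = sqrt(73)

sqrt(73)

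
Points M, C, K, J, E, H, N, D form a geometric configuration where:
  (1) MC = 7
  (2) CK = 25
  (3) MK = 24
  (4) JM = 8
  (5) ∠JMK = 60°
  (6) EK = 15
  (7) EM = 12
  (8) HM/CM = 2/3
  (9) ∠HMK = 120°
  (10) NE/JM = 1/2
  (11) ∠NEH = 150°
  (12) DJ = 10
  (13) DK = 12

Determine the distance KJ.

Step 1: By the law of cosines on triangle KMJ: KJ² = 24² + 8² − 2·24·8·cos(60°) = 448, so KJ = 8·√7.

Therefore, the length of KJ = 8·√7.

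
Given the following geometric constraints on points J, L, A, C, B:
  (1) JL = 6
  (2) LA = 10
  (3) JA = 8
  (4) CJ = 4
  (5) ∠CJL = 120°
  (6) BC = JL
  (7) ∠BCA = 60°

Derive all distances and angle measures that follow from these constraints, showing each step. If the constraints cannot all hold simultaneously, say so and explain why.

The constraints are consistent.

From the given relations:
  BC = JL = 6

Step 1: From LJ = 6, JC = 4, and ∠LJC = 120°, by the law of cosines:
  LC² = LJ² + JC² - 2·LJ·JC·cos(120°) = 36 + 16 + 24 = 76
  LC = 2·√19

Step 2: From JA = 8, JL = 6, AL = 10, by the inverse law of cosines:
  cos(∠AJL) = (JA² + JL² - AL²) / (2·JA·JL)
  ∠AJL = 90°

Step 3: From LA = 10, LJ = 6, AJ = 8, by the inverse law of cosines:
  cos(∠ALJ) = (LA² + LJ² - AJ²) / (2·LA·LJ)
  ∠ALJ = 53.13°

Step 4: From AJ = 8, AL = 10, JL = 6, by the inverse law of cosines:
  cos(∠JAL) = (AJ² + AL² - JL²) / (2·AJ·AL)
  ∠JAL = 36.87°

Step 5: From LC = 2·√19, LJ = 6, CJ = 4, by the inverse law of cosines:
  cos(∠CLJ) = (LC² + LJ² - CJ²) / (2·LC·LJ)
  ∠CLJ = 23.41°

Step 6: From CJ = 4, CL = 2·√19, JL = 6, by the inverse law of cosines:
  cos(∠JCL) = (CJ² + CL² - JL²) / (2·CJ·CL)
  ∠JCL = 36.59°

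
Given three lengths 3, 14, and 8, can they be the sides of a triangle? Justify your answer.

Check the triangle inequality: 3 + 8 = 11 ≤ 14.
Since the sum of two sides does not exceed the third, no triangle can be formed.

No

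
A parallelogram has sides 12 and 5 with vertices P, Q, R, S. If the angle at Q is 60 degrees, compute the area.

Area = a * b * sin(theta)
Area = 12 * 5 * sin(60 degrees)
Area = 60 * sqrt(3)/2
Area = 30*sqrt(3)

30*sqrt(3)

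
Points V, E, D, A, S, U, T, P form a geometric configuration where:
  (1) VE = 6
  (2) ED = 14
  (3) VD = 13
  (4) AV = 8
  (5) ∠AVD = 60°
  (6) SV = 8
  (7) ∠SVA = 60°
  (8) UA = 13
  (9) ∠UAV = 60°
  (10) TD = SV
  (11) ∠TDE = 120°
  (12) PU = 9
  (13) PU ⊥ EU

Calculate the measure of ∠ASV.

Step 1: By the law of cosines on triangle SVA: SA² = 8² + 8² − 2·8·8·cos(60°) = 64, so SA = 8.
Step 2: By the inverse law of cosines on triangle ASV: cos(∠ASV) = (8² + 8² − 8²) / (2·8·8) = 64/128 = 0.5, so ∠ASV = 60°.

Therefore, the measure of angle ∠ASV = 60°.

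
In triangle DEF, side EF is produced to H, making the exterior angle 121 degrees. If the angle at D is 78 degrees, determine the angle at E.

angle E = 121 - 78 = 43 degrees (exterior angle theorem).

43 degrees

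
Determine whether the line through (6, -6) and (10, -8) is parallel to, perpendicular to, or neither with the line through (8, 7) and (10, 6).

Slope of line 1: m1 = (-8 - -6)/(10 - 6) = -2/4 = -1/2
Slope of line 2: m2 = (6 - 7)/(10 - 8) = -1/2 = -1/2
Two lines are parallel if and only if they have equal slopes (or both are vertical).
Here m1 = m2 = -1/2, confirming the lines are parallel.

Parallel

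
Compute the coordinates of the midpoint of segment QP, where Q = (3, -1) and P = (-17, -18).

The midpoint is the average of the coordinates:
x: (3 + -17)/2 = -7
y: (-1 + -18)/2 = -19/2
Midpoint = (-7, -19/2)

(-7, -19/2)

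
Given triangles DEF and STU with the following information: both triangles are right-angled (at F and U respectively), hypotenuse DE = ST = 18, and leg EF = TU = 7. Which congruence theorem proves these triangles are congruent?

Consider the given information: both triangles are right-angled (at F and U respectively), hypotenuse DE = ST = 18, and leg EF = TU = 7
This is not SSS or SAS: SSS requires all three pairs of sides, but we don't have that. SAS requires two sides and the included angle between them.
The correct criterion is HL. The hypotenuse and one leg of two right triangles are equal (Hypotenuse-Leg).

HL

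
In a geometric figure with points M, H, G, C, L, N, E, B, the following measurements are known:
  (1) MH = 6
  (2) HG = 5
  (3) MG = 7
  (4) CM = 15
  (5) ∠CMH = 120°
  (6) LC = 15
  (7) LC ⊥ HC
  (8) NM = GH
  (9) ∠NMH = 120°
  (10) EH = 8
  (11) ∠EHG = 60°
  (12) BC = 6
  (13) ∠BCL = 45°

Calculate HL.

Step 1: By the law of cosines on triangle CMH: CH² = 15² + 6² − 2·15·6·cos(120°) = 351, so CH = 3·√39.
Step 2: By the law of cosines on triangle HCL: HL² = (3·√39)² + 15² − 2·3·√39·15·cos(90°) = 576, so HL = 24.

Therefore, the length of HL = 24.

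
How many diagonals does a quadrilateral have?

The number of diagonals in an n-gon is n(n - 3)/2.
For n = 4: 4(4 - 3)/2 = 4 × 1 / 2 = 2.

2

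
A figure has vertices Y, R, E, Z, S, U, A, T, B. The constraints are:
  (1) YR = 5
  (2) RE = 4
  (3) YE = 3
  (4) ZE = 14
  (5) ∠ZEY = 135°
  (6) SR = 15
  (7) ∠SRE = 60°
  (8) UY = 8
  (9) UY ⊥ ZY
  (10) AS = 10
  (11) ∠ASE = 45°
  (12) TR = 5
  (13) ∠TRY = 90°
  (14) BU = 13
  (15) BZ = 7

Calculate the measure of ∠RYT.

Step 1: By the law of cosines on triangle YRT: YT² = 5² + 5² − 2·5·5·cos(90°) = 50, so YT = 5·√2.
Step 2: By the inverse law of cosines on triangle RYT: cos(∠RYT) = (5² + (5·√2)² − 5²) / (2·5·5·√2) = 50/70.71 = 0.7071, so ∠RYT = 45°.

Therefore, the measure of angle ∠RYT = 45°.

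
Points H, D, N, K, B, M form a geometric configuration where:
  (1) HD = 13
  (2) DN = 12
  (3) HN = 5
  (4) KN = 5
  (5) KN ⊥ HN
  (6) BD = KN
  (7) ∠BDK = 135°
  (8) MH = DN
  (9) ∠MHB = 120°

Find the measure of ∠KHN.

Step 1: By the law of cosines on triangle HNK: HK² = 5² + 5² − 2·5·5·cos(90°) = 50, so HK = 5·√2.
Step 2: By the inverse law of cosines on triangle KHN: cos(∠KHN) = ((5·√2)² + 5² − 5²) / (2·5·√2·5) = 50/70.71 = 0.7071, so ∠KHN = 45°.

Therefore, the measure of angle ∠KHN = 45°.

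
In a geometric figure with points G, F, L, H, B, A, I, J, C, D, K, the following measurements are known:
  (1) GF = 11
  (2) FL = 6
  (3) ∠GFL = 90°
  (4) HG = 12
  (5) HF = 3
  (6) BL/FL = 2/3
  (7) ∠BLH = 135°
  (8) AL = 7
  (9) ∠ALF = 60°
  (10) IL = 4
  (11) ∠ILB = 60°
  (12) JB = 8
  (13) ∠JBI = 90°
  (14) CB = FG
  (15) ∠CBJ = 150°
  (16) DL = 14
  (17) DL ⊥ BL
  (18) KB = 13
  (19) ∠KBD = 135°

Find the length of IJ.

From the given relations: BL = 2/3·FL = 2/3·6 = 4.
Step 1: By the law of cosines on triangle BLI: BI² = 4² + 4² − 2·4·4·cos(60°) = 16, so BI = 4.
Step 2: By the law of cosines on triangle IBJ: IJ² = 4² + 8² − 2·4·8·cos(90°) = 80, so IJ = 4·√5.

Therefore, the length of IJ = 4·√5.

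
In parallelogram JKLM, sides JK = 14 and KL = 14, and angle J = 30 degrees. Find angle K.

Consecutive angles are supplementary: angle K = 180 - 30 = 150 degrees.

150 degrees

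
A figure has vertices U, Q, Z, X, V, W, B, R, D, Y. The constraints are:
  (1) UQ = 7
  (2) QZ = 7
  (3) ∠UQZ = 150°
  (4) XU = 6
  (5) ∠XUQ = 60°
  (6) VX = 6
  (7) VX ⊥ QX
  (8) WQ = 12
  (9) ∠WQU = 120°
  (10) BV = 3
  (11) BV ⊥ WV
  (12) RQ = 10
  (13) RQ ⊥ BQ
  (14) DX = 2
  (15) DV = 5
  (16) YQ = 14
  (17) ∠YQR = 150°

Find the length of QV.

Step 1: By the law of cosines on triangle XUQ: XQ² = 6² + 7² − 2·6·7·cos(60°) = 43, so XQ = √43.
Step 2: By the law of cosines on triangle QXV: QV² = √43² + 6² − 2·√43·6·cos(90°) = 79, so QV = √79.

Therefore, the length of QV = √79.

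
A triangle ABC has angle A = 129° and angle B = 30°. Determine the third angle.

Let angle C = x. Then 129 + 30 + x = 180.
x = 180 - 159 = 21 degrees.

21 degrees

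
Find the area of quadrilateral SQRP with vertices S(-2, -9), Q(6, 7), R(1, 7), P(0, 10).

Using the Shoelace formula for a quadrilateral (vertices in order):
Area = (1/2)|sum of (x_i * y_(i+1) - x_(i+1) * y_i)|
Terms: (-2*7 - 6*-9) = 40, (6*7 - 1*7) = 35, (1*10 - 0*7) = 10, (0*-9 - -2*10) = 20
Sum = 105
Area = (1/2)(105) = 105/2

105/2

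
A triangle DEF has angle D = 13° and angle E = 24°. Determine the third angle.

By the triangle angle sum property, the three interior angles of any triangle add up to 180°.
We know angle D = 13° and angle E = 24°, so their sum is 37°.
Therefore angle F = 180° - 37° = 143°.

143 degrees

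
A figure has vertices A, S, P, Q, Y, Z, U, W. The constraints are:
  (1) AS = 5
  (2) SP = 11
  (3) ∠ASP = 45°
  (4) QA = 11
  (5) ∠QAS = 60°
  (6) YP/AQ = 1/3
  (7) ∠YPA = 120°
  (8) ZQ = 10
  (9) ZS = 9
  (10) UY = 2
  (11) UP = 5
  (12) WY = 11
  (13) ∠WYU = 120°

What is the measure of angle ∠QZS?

Step 1: By the law of cosines on triangle QAS: QS² = 11² + 5² − 2·11·5·cos(60°) = 91, so QS = √91.
Step 2: By the inverse law of cosines on triangle QZS: cos(∠QZS) = (10² + 9² − √91²) / (2·10·9) = 90/180 = 0.5, so ∠QZS = 60°.

Therefore, the measure of angle ∠QZS = 60°.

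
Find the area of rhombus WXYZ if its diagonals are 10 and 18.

Area = (10 * 18) / 2 = 180 / 2 = 90

90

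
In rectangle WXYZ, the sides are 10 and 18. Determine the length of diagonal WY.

Using the Pythagorean theorem:
d² = 10² + 18² = 100 + 324 = 424
d = sqrt(424) = 2*sqrt(106)

2*sqrt(106)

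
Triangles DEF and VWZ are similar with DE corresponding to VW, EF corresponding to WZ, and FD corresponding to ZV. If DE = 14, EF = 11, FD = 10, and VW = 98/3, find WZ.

Similar triangles have proportional sides. Setting up the proportion:
VW / DE = WZ / EF
98/3 / 14 = WZ / 11
WZ = 11 * 98/3 / 14 = 77/3.

77/3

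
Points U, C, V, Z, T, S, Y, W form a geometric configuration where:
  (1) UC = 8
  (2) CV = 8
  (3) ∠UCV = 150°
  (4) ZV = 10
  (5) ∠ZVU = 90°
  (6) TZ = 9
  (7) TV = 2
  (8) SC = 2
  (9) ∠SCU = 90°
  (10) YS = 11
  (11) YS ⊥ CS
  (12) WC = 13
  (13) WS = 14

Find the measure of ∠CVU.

Step 1: By the law of cosines on triangle VCU: VU² = 8² + 8² − 2·8·8·cos(150°) = 238.85, so VU ≈ 15.45.
Step 2: By the inverse law of cosines on triangle CVU: cos(∠CVU) = (8² + 15.45² − 8²) / (2·8·15.45) = 238.85/247.28 = 0.9659, so ∠CVU = 15°.

Therefore, the measure of angle ∠CVU = 15°.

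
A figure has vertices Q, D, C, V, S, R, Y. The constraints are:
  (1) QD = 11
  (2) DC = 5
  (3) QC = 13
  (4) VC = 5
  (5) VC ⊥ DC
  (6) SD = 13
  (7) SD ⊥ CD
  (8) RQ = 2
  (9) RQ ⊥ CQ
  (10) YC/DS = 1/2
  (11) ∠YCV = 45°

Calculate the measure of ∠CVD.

Step 1: By the law of cosines on triangle VCD: VD² = 5² + 5² − 2·5·5·cos(90°) = 50, so VD = 5·√2.
Step 2: By the inverse law of cosines on triangle CVD: cos(∠CVD) = (5² + (5·√2)² − 5²) / (2·5·5·√2) = 50/70.71 = 0.7071, so ∠CVD = 45°.

Therefore, the measure of angle ∠CVD = 45°.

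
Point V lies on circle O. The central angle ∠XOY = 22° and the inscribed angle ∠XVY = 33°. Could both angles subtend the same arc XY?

By the inscribed angle theorem, the inscribed angle for a central angle of 22° should be 22° / 2 = 11°.
The given inscribed angle is 33°, which does not equal 11°.
Therefore, no, they do not correspond to the same arc.

No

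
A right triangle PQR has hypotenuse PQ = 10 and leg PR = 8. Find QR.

By the Pythagorean theorem: QR^2 = PQ^2 - PR^2
QR^2 = 10^2 - 8^2 = 100 - 64 = 36
QR = sqrt(36) = 6

6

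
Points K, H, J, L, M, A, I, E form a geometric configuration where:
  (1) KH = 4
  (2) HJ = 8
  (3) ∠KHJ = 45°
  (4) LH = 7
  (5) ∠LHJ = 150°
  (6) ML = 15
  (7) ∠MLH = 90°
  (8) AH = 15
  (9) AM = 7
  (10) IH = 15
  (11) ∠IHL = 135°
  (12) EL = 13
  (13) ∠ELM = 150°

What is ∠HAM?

Step 1: By the law of cosines on triangle HLM: HM² = 7² + 15² − 2·7·15·cos(90°) = 274, so HM ≈ 16.55.
Step 2: By the inverse law of cosines on triangle HAM: cos(∠HAM) = (15² + 7² − 16.55²) / (2·15·7) = 0/210 = 0, so ∠HAM = 90°.

Therefore, the measure of angle ∠HAM = 90°.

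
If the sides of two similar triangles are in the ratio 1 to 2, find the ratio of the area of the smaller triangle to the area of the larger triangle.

The ratio of areas of similar triangles equals the square of the side ratio.
Side ratio = 1:2
Area ratio = (1/2)^2 = 1/4 = 1:4

1:4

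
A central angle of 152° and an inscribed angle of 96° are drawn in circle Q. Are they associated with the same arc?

By the inscribed angle theorem, the inscribed angle for a central angle of 152° should be 152° / 2 = 76°.
The given inscribed angle is 96°, which does not equal 76°.
Therefore, no, they do not correspond to the same arc.

No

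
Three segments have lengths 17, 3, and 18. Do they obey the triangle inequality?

For three segments to close into a triangle, no single side can be as long as the other two combined.
The longest side is 18, and 3 + 17 = 20 > 18.
A triangle can be formed.

Yes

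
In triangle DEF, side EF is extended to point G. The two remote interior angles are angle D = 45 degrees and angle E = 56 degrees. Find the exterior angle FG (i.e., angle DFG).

Exterior angle = 45 + 56 = 101 degrees (exterior angle theorem).

101 degrees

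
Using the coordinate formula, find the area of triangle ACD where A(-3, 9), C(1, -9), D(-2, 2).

Using the Shoelace formula for a triangle:
Area = (1/2)|x0(y1 - y2) + x1(y2 - y0) + x2(y0 - y1)|
Area = (1/2)|-3(-9 - 2) + 1(2 - 9) + -2(9 - -9)|
Area = (1/2)|33 + -7 + -36|
Area = (1/2)|-10|
Area = (1/2)(10)
Area = 5

5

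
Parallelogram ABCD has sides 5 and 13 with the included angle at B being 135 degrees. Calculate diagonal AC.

The diagonal of a parallelogram can be found by treating two adjacent sides and the diagonal as a triangle.
Applying the law of cosines with sides 5, 13 and included angle 135°:
d^2 = 25 + 169 - 130*cos(135°) = 65*sqrt(2) + 194
d = sqrt(65*sqrt(2) + 194)

sqrt(65*sqrt(2) + 194)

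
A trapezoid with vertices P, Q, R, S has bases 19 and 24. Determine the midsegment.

midsegment = (19 + 24) / 2 = 43 / 2 = 43/2

43/2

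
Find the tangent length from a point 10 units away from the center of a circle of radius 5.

tangent = √(d² - r²) = √(10² - 5²) = √(100 - 25) = √75 = 5*sqrt(3)

5*sqrt(3)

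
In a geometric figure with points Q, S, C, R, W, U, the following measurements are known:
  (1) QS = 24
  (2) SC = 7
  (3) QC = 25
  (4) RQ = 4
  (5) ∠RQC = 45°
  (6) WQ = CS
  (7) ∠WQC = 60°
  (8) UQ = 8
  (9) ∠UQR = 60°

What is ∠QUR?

Step 1: By the law of cosines on triangle UQR: UR² = 8² + 4² − 2·8·4·cos(60°) = 48, so UR = 4·√3.
Step 2: By the inverse law of cosines on triangle QUR: cos(∠QUR) = (8² + (4·√3)² − 4²) / (2·8·4·√3) = 96/110.85 = 0.866, so ∠QUR = 30°.

Therefore, the measure of angle ∠QUR = 30°.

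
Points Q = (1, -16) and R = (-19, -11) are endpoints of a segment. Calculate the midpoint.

The midpoint is the average of the coordinates:
x: (1 + -19)/2 = -9
y: (-16 + -11)/2 = -27/2
Midpoint = (-9, -27/2)

(-9, -27/2)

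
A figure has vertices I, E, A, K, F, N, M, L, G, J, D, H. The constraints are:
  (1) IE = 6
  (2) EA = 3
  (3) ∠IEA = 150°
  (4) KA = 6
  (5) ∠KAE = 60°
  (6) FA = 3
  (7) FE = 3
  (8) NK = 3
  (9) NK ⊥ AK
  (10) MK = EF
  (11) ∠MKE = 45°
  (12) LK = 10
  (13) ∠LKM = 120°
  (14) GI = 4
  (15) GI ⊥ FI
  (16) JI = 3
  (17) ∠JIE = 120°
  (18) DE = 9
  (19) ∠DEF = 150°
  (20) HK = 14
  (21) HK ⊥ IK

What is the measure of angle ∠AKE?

Step 1: By the law of cosines on triangle KAE: KE² = 6² + 3² − 2·6·3·cos(60°) = 27, so KE = 3·√3.
Step 2: By the inverse law of cosines on triangle AKE: cos(∠AKE) = (6² + (3·√3)² − 3²) / (2·6·3·√3) = 54/62.35 = 0.866, so ∠AKE = 30°.

Therefore, the measure of angle ∠AKE = 30°.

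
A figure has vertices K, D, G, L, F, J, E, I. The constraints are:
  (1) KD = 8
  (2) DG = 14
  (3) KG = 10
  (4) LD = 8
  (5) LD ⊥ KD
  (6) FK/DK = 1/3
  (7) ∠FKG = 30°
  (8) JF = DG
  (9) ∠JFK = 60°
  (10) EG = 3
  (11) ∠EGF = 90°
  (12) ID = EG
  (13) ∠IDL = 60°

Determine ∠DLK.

Step 1: By the law of cosines on triangle LDK: LK² = 8² + 8² − 2·8·8·cos(90°) = 128, so LK = 8·√2.
Step 2: By the inverse law of cosines on triangle DLK: cos(∠DLK) = (8² + (8·√2)² − 8²) / (2·8·8·√2) = 128/181.02 = 0.7071, so ∠DLK = 45°.

Therefore, the measure of angle ∠DLK = 45°.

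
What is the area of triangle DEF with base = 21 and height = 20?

Area = (1/2)(21)(20) = 210

210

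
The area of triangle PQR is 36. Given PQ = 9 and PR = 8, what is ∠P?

sin(C) = 2 * 36 / (9 * 8) = 1, so C = arcsin(1) = 90°.

90°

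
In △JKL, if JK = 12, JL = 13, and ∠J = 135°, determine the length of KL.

By the law of cosines: KL^2 = JK^2 + JL^2 - 2*JK*JL*cos(J)
KL^2 = 12^2 + 13^2 - 2*12*13*cos(135°)
KL^2 = 144 + 169 - 312*(-sqrt(2)/2)
KL^2 = 156*sqrt(2) + 313
KL = sqrt(156*sqrt(2) + 313)

sqrt(156*sqrt(2) + 313)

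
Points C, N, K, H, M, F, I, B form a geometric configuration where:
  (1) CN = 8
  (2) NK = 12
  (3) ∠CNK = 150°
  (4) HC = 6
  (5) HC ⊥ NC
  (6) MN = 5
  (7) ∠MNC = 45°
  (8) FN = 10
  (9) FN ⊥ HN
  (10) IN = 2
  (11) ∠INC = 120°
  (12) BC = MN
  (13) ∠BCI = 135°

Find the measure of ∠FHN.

Step 1: By the law of cosines on triangle HCN: HN² = 6² + 8² − 2·6·8·cos(90°) = 100, so HN = 10.
Step 2: By the law of cosines on triangle HNF: HF² = 10² + 10² − 2·10·10·cos(90°) = 200, so HF = 10·√2.
Step 3: By the inverse law of cosines on triangle FHN: cos(∠FHN) = ((10·√2)² + 10² − 10²) / (2·10·√2·10) = 200/282.84 = 0.7071, so ∠FHN = 45°.

Therefore, the measure of angle ∠FHN = 45°.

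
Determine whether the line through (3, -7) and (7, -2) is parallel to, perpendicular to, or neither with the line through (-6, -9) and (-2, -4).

Slope of line 1: m1 = (-2 - -7)/(7 - 3) = 5/4 = 5/4
Slope of line 2: m2 = (-4 - -9)/(-2 - -6) = 5/4 = 5/4
Two lines are parallel if and only if they have equal slopes (or both are vertical).
Here m1 = m2 = 5/4, confirming the lines are parallel.

Parallel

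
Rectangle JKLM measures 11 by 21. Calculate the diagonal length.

Using the Pythagorean theorem:
d² = 11² + 21² = 121 + 441 = 562
d = sqrt(562)

sqrt(562)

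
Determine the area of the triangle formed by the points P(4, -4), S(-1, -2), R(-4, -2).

Using the Shoelace formula for a triangle:
Area = (1/2)|x0(y1 - y2) + x1(y2 - y0) + x2(y0 - y1)|
Area = (1/2)|4(-2 - -2) + -1(-2 - -4) + -4(-4 - -2)|
Area = (1/2)|0 + -2 + 8|
Area = (1/2)|6|
Area = (1/2)(6)
Area = 3

3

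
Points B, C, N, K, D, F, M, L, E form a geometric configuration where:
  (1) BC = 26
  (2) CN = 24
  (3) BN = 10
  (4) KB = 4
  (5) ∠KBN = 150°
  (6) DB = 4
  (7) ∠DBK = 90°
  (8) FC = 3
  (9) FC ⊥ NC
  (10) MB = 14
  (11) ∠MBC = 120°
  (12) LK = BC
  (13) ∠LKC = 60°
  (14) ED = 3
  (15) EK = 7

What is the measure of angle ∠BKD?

Step 1: By the law of cosines on triangle KBD: KD² = 4² + 4² − 2·4·4·cos(90°) = 32, so KD = 4·√2.
Step 2: By the inverse law of cosines on triangle BKD: cos(∠BKD) = (4² + (4·√2)² − 4²) / (2·4·4·√2) = 32/45.25 = 0.7071, so ∠BKD = 45°.

Therefore, the measure of angle ∠BKD = 45°.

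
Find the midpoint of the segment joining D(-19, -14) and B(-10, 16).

The midpoint is the average of the coordinates:
x: (-19 + -10)/2 = -29/2
y: (-14 + 16)/2 = 1
Midpoint = (-29/2, 1)

(-29/2, 1)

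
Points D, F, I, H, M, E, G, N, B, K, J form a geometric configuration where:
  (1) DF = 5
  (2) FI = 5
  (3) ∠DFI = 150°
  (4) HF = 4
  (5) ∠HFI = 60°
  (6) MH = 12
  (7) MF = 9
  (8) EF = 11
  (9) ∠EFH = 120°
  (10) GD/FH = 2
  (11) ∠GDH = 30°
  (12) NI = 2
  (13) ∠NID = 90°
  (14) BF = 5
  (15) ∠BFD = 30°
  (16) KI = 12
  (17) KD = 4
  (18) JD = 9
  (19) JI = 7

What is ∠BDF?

Step 1: By the law of cosines on triangle DFB: DB² = 5² + 5² − 2·5·5·cos(30°) = 6.7, so DB ≈ 2.59.
Step 2: By the inverse law of cosines on triangle BDF: cos(∠BDF) = (2.59² + 5² − 5²) / (2·2.59·5) = 6.7/25.88 = 0.2588, so ∠BDF = 75°.

Therefore, the measure of angle ∠BDF = 75°.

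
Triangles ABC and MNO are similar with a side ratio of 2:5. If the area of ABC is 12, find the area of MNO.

The ratio of areas of similar triangles = (side ratio)^2.
Side ratio = 2:5, so area ratio = 4:25.
Area of MNO / Area of ABC = 25/4
Area of MNO = 12 * 25/4 = 75

75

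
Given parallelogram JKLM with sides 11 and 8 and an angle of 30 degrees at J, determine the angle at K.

In a parallelogram, consecutive angles are supplementary (sum to 180°).
angle K = 180 - angle J
angle K = 180 - 30
angle K = 150 degrees

150 degrees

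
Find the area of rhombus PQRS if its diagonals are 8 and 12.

The diagonals of a rhombus divide it into four right triangles.
Each triangle has legs 8/ 2 = 4 and 12/2 = 6, so each has area (1/2)*4*6 = 12.
Four such triangles give total area = (d1 * d2) / 2 = 48.

48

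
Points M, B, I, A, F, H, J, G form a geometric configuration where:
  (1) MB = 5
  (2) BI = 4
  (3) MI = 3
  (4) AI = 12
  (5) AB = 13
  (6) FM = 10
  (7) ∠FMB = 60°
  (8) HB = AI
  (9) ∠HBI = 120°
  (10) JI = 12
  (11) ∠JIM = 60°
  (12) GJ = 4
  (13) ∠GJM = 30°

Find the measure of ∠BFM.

Step 1: By the law of cosines on triangle FMB: FB² = 10² + 5² − 2·10·5·cos(60°) = 75, so FB = 5·√3.
Step 2: By the inverse law of cosines on triangle BFM: cos(∠BFM) = ((5·√3)² + 10² − 5²) / (2·5·√3·10) = 150/173.21 = 0.866, so ∠BFM = 30°.

Therefore, the measure of angle ∠BFM = 30°.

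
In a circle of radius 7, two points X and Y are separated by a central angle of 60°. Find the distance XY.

Drop a perpendicular from the center to the chord, bisecting both the chord and the central angle.
Each half-chord = r sin(θ/2) = 7 sin(30°).
The full chord = 2 × 7 × sin(30°) = 7.

7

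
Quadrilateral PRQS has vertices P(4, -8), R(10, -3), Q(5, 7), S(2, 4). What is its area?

Using the Shoelace formula for a quadrilateral (vertices in order):
Area = (1/2)|sum of (x_i * y_(i+1) - x_(i+1) * y_i)|
Terms: (4*-3 - 10*-8) = 68, (10*7 - 5*-3) = 85, (5*4 - 2*7) = 6, (2*-8 - 4*4) = -32
Sum = 127
Area = (1/2)(127) = 127/2

127/2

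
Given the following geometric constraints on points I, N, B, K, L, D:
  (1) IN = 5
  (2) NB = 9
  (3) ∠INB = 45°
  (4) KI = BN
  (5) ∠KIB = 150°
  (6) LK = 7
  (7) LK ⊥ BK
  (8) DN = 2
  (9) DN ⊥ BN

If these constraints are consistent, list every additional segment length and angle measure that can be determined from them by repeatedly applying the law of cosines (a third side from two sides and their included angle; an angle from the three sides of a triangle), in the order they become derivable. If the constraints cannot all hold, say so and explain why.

The constraints are consistent. Derivable facts, in order:
After 1 step:
- BD = √85
- IB ≈ 6.51
After 2 steps:
- BK ≈ 14.99
- ∠BDN = 77.47°
- ∠BIN = 102.1°
- ∠DBN = 12.53°
- ∠IBN = 32.9°
After 3 steps:
- BL ≈ 16.55
- ∠BKI = 12.54°
- ∠IBK = 17.46°
After 4 steps:
- ∠BLK = 64.97°
- ∠KBL = 25.03°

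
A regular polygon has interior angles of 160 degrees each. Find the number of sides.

Each interior angle of a regular n-gon is (n - 2) * 180 / n.
Setting this equal to 160:
(n - 2) * 180 / n = 160
Each exterior angle = 180 - 160 = 20 degrees.
Since exterior angles sum to 360: n = 360 / 20 = 18.

18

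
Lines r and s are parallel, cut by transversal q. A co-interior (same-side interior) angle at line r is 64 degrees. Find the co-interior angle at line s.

Co-interior angles (same-side interior) formed by parallel lines and a transversal are supplementary (sum to 180 degrees).
The given angle is 64 degrees.
The co-interior angle = 180 - 64 = 116 degrees.

116 degrees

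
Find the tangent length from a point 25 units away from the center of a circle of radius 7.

Let T be the point of tangency. Then CT ⊥ AT (radius ⊥ tangent).
In right triangle CTA: CA² = CT² + AT²
25² = 7² + AT²
AT² = 576, AT = 24

24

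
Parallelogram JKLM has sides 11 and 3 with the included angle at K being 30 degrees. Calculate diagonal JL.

The diagonal of a parallelogram can be found by treating two adjacent sides and the diagonal as a triangle.
Applying the law of cosines with sides 11, 3 and included angle 30°:
d^2 = 121 + 9 - 66*cos(30°) = 130 - 33*sqrt(3)
d = sqrt(130 - 33*sqrt(3))

sqrt(130 - 33*sqrt(3))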